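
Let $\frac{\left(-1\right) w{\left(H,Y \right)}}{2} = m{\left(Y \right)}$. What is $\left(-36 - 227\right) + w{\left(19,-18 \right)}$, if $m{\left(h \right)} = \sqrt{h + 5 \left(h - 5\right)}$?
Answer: $-263 - 2 i \sqrt{133} \approx -263.0 - 23.065 i$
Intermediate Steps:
$m{\left(h \right)} = \sqrt{-25 + 6 h}$ ($m{\left(h \right)} = \sqrt{h + 5 \left(-5 + h\right)} = \sqrt{h + \left(-25 + 5 h\right)} = \sqrt{-25 + 6 h}$)
$w{\left(H,Y \right)} = - 2 \sqrt{-25 + 6 Y}$
$\left(-36 - 227\right) + w{\left(19,-18 \right)} = \left(-36 - 227\right) - 2 \sqrt{-25 + 6 \left(-18\right)} = -263 - 2 \sqrt{-25 - 108} = -263 - 2 \sqrt{-133} = -263 - 2 i \sqrt{133}$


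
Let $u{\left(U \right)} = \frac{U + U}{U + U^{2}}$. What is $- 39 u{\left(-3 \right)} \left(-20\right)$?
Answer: $-780$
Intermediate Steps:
$u{\left(U \right)} = \frac{2 U}{U + U^{2}}$
$- 39 u{\left(-3 \right)} \left(-20\right) = - 39 \frac{2}{1 - 3} \left(-20\right) = - 39 \frac{2}{-2} \left(-20\right) = - 39 \cdot 2 \left(- \frac{1}{2}\right) \left(-20\right) = \left(-39\right) \left(-1\right) \left(-20\right) = 39 \left(-20\right) = -780$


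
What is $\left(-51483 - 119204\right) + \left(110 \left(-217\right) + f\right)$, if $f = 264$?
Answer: $-194293$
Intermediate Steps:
$\left(-51483 - 119204\right) + \left(110 \left(-217\right) + f\right) = \left(-51483 - 119204\right) + \left(110 \left(-217\right) + 264\right) = -170687 + \left(-23870 + 264\right) = -170687 - 23606 = -194293$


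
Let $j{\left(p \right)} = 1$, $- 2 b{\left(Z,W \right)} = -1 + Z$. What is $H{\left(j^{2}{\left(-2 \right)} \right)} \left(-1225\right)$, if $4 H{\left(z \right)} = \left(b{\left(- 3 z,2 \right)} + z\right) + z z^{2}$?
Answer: $-1225$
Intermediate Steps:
$b{\left(Z,W \right)} = \frac{1}{2} - \frac{Z}{2}$ ($b{\left(Z,W \right)} = - \frac{-1 + Z}{2} = \frac{1}{2} - \frac{Z}{2}$)
$H{\left(z \right)} = \frac{1}{8} + \frac{z^{3}}{4} + \frac{5 z}{8}$ ($H{\left(z \right)} = \frac{\left(\left(\frac{1}{2} - \frac{\left(-3\right) z}{2}\right) + z\right) + z z^{2}}{4} = \frac{\left(\left(\frac{1}{2} + \frac{3 z}{2}\right) + z\right) + z^{3}}{4} = \frac{\left(\frac{1}{2} + \frac{5 z}{2}\right) + z^{3}}{4} = \frac{\frac{1}{2} + z^{3} + \frac{5 z}{2}}{4} = \frac{1}{8} + \frac{z^{3}}{4} + \frac{5 z}{8}$)
$H{\left(j^{2}{\left(-2 \right)} \right)} \left(-1225\right) = \left(\frac{1}{8} + \frac{\left(1^{2}\right)^{3}}{4} + \frac{5 \cdot 1^{2}}{8}\right) \left(-1225\right) = \left(\frac{1}{8} + \frac{1^{3}}{4} + \frac{5}{8} \cdot 1\right) \left(-1225\right) = \left(\frac{1}{8} + \frac{1}{4} \cdot 1 + \frac{5}{8}\right) \left(-1225\right) = \left(\frac{1}{8} + \frac{1}{4} + \frac{5}{8}\right) \left(-1225\right) = 1 \left(-1225\right) = -1225$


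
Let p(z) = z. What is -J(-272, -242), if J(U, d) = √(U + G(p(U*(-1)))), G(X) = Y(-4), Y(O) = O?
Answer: -2*I*√69 ≈ -16.613*I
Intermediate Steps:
G(X) = -4
J(U, d) = √(-4 + U) (J(U, d) = √(U - 4) = √(-4 + U))
-J(-272, -242) = -√(-4 - 272) = -√(-276) = -2*I*√69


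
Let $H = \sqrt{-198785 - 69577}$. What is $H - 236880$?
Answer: $-236880 + 3 i \sqrt{29818} \approx -2.3688 \cdot 10^{5} + 518.04 i$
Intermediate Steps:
$H = 3 i \sqrt{29818}$ ($H = \sqrt{-268362} = 3 i \sqrt{29818} \approx 518.04 i$)
$H - 236880 = 3 i \sqrt{29818} - 236880 = -236880 + 3 i \sqrt{29818}$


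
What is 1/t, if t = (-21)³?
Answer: -1/9261 ≈ -0.00010798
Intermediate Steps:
t = -9261
1/t = 1/(-9261) = -1/9261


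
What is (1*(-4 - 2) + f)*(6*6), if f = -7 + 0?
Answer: -468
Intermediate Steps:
f = -7
(1*(-4 - 2) + f)*(6*6) = (1*(-4 - 2) - 7)*(6*6) = (1*(-6) - 7)*36 = (-6 - 7)*36 = -13*36 = -468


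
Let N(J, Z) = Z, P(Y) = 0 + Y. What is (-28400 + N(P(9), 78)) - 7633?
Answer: -35955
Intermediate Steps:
P(Y) = Y
(-28400 + N(P(9), 78)) - 7633 = (-28400 + 78) - 7633 = -28322 - 7633 = -35955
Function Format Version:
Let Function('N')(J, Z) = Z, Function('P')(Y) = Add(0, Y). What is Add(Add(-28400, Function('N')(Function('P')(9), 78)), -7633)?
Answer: -35955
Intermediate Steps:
Function('P')(Y) = Y
Add(Add(-28400, Function('N')(Function('P')(9), 78)), -7633) = Add(Add(-28400, 78), -7633) = Add(-28322, -7633) = -35955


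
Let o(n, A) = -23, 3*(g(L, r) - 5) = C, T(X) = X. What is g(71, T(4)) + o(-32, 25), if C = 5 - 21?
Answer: -70/3 ≈ -23.333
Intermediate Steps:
C = -16
g(L, r) = -1/3 (g(L, r) = 5 + (1/3)*(-16) = 5 - 16/3 = -1/3)
g(71, T(4)) + o(-32, 25) = -1/3 - 23 = -70/3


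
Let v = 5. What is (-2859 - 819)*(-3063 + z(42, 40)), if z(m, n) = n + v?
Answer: 11100204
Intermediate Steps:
z(m, n) = 5 + n (z(m, n) = n + 5 = 5 + n)
(-2859 - 819)*(-3063 + z(42, 40)) = (-2859 - 819)*(-3063 + (5 + 40)) = -3678*(-3063 + 45) = -3678*(-3018) = 11100204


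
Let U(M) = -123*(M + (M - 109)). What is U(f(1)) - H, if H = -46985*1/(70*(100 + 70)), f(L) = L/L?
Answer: 31332577/2380 ≈ 13165.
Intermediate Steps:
f(L) = 1
U(M) = 13407 - 246*M (U(M) = -123*(M + (-109 + M)) = -123*(-109 + 2*M) = 13407 - 246*M)
H = -9397/2380 (H = -46985/(170*70) = -46985/11900 = -46985*1/11900 = -9397/2380 ≈ -3.9483)
U(f(1)) - H = (13407 - 246*1) - 1*(-9397/2380) = (13407 - 246) + 9397/2380 = 13161 + 9397/2380 = 31332577/2380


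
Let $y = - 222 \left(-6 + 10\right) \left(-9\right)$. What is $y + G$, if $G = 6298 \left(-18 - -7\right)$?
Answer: $-61286$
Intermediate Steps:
$y = 7992$ ($y = - 222 \cdot 4 \left(-9\right) = \left(-222\right) \left(-36\right) = 7992$)
$G = -69278$ ($G = 6298 \left(-18 + 7\right) = 6298 \left(-11\right) = -69278$)
$y + G = 7992 - 69278 = -61286$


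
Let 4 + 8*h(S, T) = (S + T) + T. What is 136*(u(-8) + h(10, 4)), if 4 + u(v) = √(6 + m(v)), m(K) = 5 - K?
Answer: -306 + 136*√19 ≈ 286.81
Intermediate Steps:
h(S, T) = -½ + T/4 + S/8 (h(S, T) = -½ + ((S + T) + T)/8 = -½ + (S + 2*T)/8 = -½ + (T/4 + S/8) = -½ + T/4 + S/8)
u(v) = -4 + √(11 - v) (u(v) = -4 + √(6 + (5 - v)) = -4 + √(11 - v))
136*(u(-8) + h(10, 4)) = 136*((-4 + √(11 - 1*(-8))) + (-½ + (¼)*4 + (⅛)*10)) = 136*((-4 + √(11 + 8)) + (-½ + 1 + 5/4)) = 136*((-4 + √19) + 7/4) = 136*(-9/4 + √19) = -306 + 136*√19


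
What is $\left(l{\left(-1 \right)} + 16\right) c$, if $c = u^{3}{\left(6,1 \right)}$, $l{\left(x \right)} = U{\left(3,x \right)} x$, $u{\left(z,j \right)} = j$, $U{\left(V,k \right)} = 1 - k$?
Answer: $14$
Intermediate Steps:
$l{\left(x \right)} = x \left(1 - x\right)$ ($l{\left(x \right)} = \left(1 - x\right) x = x \left(1 - x\right)$)
$c = 1$ ($c = 1^{3} = 1$)
$\left(l{\left(-1 \right)} + 16\right) c = \left(- (1 - -1) + 16\right) 1 = \left(- (1 + 1) + 16\right) 1 = \left(\left(-1\right) 2 + 16\right) 1 = \left(-2 + 16\right) 1 = 14 \cdot 1 = 14$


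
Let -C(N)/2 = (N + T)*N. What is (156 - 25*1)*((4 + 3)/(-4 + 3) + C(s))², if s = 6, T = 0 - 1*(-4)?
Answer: 2112899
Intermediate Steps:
T = 4 (T = 0 + 4 = 4)
C(N) = -2*N*(4 + N) (C(N) = -2*(N + 4)*N = -2*(4 + N)*N = -2*N*(4 + N))
(156 - 25*1)*((4 + 3)/(-4 + 3) + C(s))² = (156 - 25*1)*((4 + 3)/(-4 + 3) - 2*6*(4 + 6))² = (156 - 25)*(7/(-1) - 2*6*10)² = 131*(7*(-1) - 120)² = 131*(-7 - 120)² = 131*(-127)² = 131*16129 = 2112899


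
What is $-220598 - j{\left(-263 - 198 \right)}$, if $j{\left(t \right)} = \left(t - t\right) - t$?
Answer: $-221059$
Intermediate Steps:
$j{\left(t \right)} = - t$ ($j{\left(t \right)} = 0 - t = - t$)
$-220598 - j{\left(-263 - 198 \right)} = -220598 - - (-263 - 198) = -220598 - \left(-1\right) \left(-461\right) = -220598 - 461 = -221059$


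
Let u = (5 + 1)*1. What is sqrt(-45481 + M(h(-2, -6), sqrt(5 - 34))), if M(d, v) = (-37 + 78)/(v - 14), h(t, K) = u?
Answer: sqrt((636775 - 45481*I*sqrt(29))/(-14 + I*sqrt(29))) ≈ 0.002 - 213.27*I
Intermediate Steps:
u = 6 (u = 6*1 = 6)
h(t, K) = 6
M(d, v) = 41/(-14 + v)
sqrt(-45481 + M(h(-2, -6), sqrt(5 - 34))) = sqrt(-45481 + 41/(-14 + sqrt(5 - 34))) = sqrt(-45481 + 41/(-14 + sqrt(-29))) = sqrt(-45481 + 41/(-14 + I*sqrt(29)))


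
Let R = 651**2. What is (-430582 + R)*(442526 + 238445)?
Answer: -4617664351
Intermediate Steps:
R = 423801
(-430582 + R)*(442526 + 238445) = (-430582 + 423801)*(442526 + 238445) = -6781*680971 = -4617664351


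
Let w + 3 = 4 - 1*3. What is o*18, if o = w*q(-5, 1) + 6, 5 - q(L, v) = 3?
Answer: 36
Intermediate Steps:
q(L, v) = 2 (q(L, v) = 5 - 1*3 = 5 - 3 = 2)
w = -2 (w = -3 + (4 - 1*3) = -3 + (4 - 3) = -3 + 1 = -2)
o = 2 (o = -2*2 + 6 = -4 + 6 = 2)
o*18 = 2*18 = 36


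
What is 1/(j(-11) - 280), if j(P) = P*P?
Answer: -1/159 ≈ -0.0062893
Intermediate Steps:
j(P) = P²
1/(j(-11) - 280) = 1/((-11)² - 280) = 1/(121 - 280) = 1/(-159) = -1/159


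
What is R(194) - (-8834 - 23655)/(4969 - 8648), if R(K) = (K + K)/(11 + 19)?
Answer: 226391/55185 ≈ 4.1024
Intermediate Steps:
R(K) = K/15 (R(K) = (2*K)/30 = (2*K)*(1/30) = K/15)
R(194) - (-8834 - 23655)/(4969 - 8648) = (1/15)*194 - (-8834 - 23655)/(4969 - 8648) = 194/15 - (-32489)/(-3679) = 194/15 - (-32489)*(-1)/3679 = 194/15 - 1*32489/3679 = 194/15 - 32489/3679 = 226391/55185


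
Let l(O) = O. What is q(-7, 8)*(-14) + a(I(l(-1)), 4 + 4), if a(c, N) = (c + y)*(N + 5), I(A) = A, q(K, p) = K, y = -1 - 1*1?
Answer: 59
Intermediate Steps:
y = -2 (y = -1 - 1 = -2)
a(c, N) = (-2 + c)*(5 + N) (a(c, N) = (c - 2)*(N + 5) = (-2 + c)*(5 + N))
q(-7, 8)*(-14) + a(I(l(-1)), 4 + 4) = -7*(-14) + (-10 - 2*(4 + 4) + 5*(-1) + (4 + 4)*(-1)) = 98 + (-10 - 2*8 - 5 + 8*(-1)) = 98 + (-10 - 16 - 5 - 8) = 98 - 39 = 59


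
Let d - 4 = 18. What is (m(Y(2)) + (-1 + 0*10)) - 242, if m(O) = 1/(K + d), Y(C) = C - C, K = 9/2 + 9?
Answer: -17251/71 ≈ -242.97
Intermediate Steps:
K = 27/2 (K = 9*(1/2) + 9 = 9/2 + 9 = 27/2 ≈ 13.500)
d = 22 (d = 4 + 18 = 22)
Y(C) = 0
m(O) = 2/71 (m(O) = 1/(27/2 + 22) = 1/(71/2) = 2/71)
(m(Y(2)) + (-1 + 0*10)) - 242 = (2/71 + (-1 + 0*10)) - 242 = (2/71 + (-1 + 0)) - 242 = (2/71 - 1) - 242 = -69/71 - 242 = -17251/71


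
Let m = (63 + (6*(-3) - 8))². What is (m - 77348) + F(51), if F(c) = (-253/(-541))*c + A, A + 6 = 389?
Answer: -40884533/541 ≈ -75572.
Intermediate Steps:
A = 383 (A = -6 + 389 = 383)
F(c) = 383 + 253*c/541 (F(c) = (-253/(-541))*c + 383 = (-253*(-1/541))*c + 383 = 253*c/541 + 383 = 383 + 253*c/541)
m = 1369 (m = (63 + (-18 - 8))² = (63 - 26)² = 37² = 1369)
(m - 77348) + F(51) = (1369 - 77348) + (383 + (253/541)*51) = -75979 + (383 + 12903/541) = -75979 + 220106/541 = -40884533/541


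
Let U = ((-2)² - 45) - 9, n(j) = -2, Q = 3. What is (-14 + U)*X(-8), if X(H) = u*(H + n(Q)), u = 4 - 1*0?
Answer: 2560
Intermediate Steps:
u = 4 (u = 4 + 0 = 4)
X(H) = -8 + 4*H (X(H) = 4*(H - 2) = 4*(-2 + H) = -8 + 4*H)
U = -50 (U = (4 - 45) - 9 = -41 - 9 = -50)
(-14 + U)*X(-8) = (-14 - 50)*(-8 + 4*(-8)) = -64*(-8 - 32) = -64*(-40) = 2560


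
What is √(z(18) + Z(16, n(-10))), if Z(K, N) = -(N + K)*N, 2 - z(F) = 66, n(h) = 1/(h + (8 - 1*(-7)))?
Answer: 41*I/5 ≈ 8.2*I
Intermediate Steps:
n(h) = 1/(15 + h) (n(h) = 1/(h + (8 + 7)) = 1/(h + 15) = 1/(15 + h))
z(F) = -64 (z(F) = 2 - 1*66 = 2 - 66 = -64)
Z(K, N) = -N*(K + N) (Z(K, N) = -(K + N)*N = -N*(K + N))
√(z(18) + Z(16, n(-10))) = √(-64 - (16 + 1/(15 - 10))/(15 - 10)) = √(-64 - 1*(16 + 1/5)/5) = √(-64 - 1*⅕*(16 + ⅕)) = √(-64 - 1*⅕*81/5) = √(-64 - 81/25) = √(-1681/25) = 41*I/5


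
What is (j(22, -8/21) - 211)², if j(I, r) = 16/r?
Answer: 64009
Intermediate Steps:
(j(22, -8/21) - 211)² = (16/((-8/21)) - 211)² = (16/((-8*1/21)) - 211)² = (16/(-8/21) - 211)² = (16*(-21/8) - 211)² = (-42 - 211)² = (-253)² = 64009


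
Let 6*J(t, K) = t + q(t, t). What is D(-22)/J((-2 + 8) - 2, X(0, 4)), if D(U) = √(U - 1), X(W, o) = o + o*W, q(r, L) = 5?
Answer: 2*I*√23/3 ≈ 3.1972*I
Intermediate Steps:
X(W, o) = o + W*o
D(U) = √(-1 + U)
J(t, K) = ⅚ + t/6 (J(t, K) = (t + 5)/6 = (5 + t)/6 = ⅚ + t/6)
D(-22)/J((-2 + 8) - 2, X(0, 4)) = √(-1 - 22)/(⅚ + ((-2 + 8) - 2)/6) = √(-23)/(⅚ + (6 - 2)/6) = (I*√23)/(⅚ + (⅙)*4) = (I*√23)/(⅚ + ⅔) = (I*√23)/(3/2) = (I*√23)*(⅔) = 2*I*√23/3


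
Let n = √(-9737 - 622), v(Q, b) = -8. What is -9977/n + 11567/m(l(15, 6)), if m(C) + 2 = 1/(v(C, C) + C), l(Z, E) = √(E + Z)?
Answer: -1087298/205 + 11567*√21/205 + 9977*I*√1151/3453 ≈ -5045.3 + 98.026*I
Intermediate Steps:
m(C) = -2 + 1/(-8 + C)
n = 3*I*√1151 (n = √(-10359) = 3*I*√1151 ≈ 101.78*I)
-9977/n + 11567/m(l(15, 6)) = -9977*(-I*√1151/3453) + 11567/(((17 - 2*√(6 + 15))/(-8 + √(6 + 15)))) = -(-9977)*I*√1151/3453 + 11567/(((17 - 2*√21)/(-8 + √21))) = 9977*I*√1151/3453 + 11567*((-8 + √21)/(17 - 2*√21)) = 9977*I*√1151/3453 + 11567*(-8 + √21)/(17 - 2*√21) = 11567*(-8 + √21)/(17 - 2*√21) + 9977*I*√1151/3453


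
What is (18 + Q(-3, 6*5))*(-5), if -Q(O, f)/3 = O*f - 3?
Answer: -1485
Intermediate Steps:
Q(O, f) = 9 - 3*O*f (Q(O, f) = -3*(O*f - 3) = -3*(-3 + O*f) = 9 - 3*O*f)
(18 + Q(-3, 6*5))*(-5) = (18 + (9 - 3*(-3)*6*5))*(-5) = (18 + (9 - 3*(-3)*30))*(-5) = (18 + (9 + 270))*(-5) = (18 + 279)*(-5) = 297*(-5) = -1485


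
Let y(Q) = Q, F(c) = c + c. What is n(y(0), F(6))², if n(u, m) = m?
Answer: 144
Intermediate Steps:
F(c) = 2*c
n(y(0), F(6))² = (2*6)² = 12² = 144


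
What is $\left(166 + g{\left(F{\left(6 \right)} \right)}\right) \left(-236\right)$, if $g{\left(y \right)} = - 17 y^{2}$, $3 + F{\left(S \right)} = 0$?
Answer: $-3068$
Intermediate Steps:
$F{\left(S \right)} = -3$ ($F{\left(S \right)} = -3 + 0 = -3$)
$\left(166 + g{\left(F{\left(6 \right)} \right)}\right) \left(-236\right) = \left(166 - 17 \left(-3\right)^{2}\right) \left(-236\right) = \left(166 - 153\right) \left(-236\right) = 13 \left(-236\right) = -3068$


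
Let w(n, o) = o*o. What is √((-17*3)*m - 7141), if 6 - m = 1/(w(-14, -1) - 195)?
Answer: I*√280285186/194 ≈ 86.297*I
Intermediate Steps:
w(n, o) = o²
m = 1165/194 (m = 6 - 1/((-1)² - 195) = 6 - 1/(1 - 195) = 6 - 1/(-194) = 6 - 1*(-1/194) = 6 + 1/194 = 1165/194 ≈ 6.0052)
√((-17*3)*m - 7141) = √(-17*3*(1165/194) - 7141) = √(-51*1165/194 - 7141) = √(-59415/194 - 7141) = √(-1444769/194) = I*√280285186/194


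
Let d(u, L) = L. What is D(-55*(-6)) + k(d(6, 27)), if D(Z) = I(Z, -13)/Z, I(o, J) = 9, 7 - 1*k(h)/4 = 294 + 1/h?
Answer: -3409919/2970 ≈ -1148.1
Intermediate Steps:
k(h) = -1148 - 4/h (k(h) = 28 - 4*(294 + 1/h) = 28 + (-1176 - 4/h) = -1148 - 4/h)
D(Z) = 9/Z
D(-55*(-6)) + k(d(6, 27)) = 9/((-55*(-6))) + (-1148 - 4/27) = 9/330 + (-1148 - 4*1/27) = 9*(1/330) + (-1148 - 4/27) = 3/110 - 31000/27 = -3409919/2970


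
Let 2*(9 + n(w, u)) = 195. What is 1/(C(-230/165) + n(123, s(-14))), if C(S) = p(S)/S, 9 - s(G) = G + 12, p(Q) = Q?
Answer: 2/179 ≈ 0.011173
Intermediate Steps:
s(G) = -3 - G (s(G) = 9 - (G + 12) = 9 - (12 + G) = 9 + (-12 - G) = -3 - G)
n(w, u) = 177/2 (n(w, u) = -9 + (½)*195 = -9 + 195/2 = 177/2)
C(S) = 1 (C(S) = S/S = 1)
1/(C(-230/165) + n(123, s(-14))) = 1/(1 + 177/2) = 1/(179/2) = 2/179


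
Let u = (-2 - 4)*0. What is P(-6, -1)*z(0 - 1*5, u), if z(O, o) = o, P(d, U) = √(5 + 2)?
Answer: 0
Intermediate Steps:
P(d, U) = √7
u = 0 (u = -6*0 = 0)
P(-6, -1)*z(0 - 1*5, u) = √7*0 = 0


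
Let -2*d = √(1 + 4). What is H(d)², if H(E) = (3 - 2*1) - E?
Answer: 9/4 + √5 ≈ 4.4861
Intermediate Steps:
d = -√5/2 (d = -√(1 + 4)/2 = -√5/2 ≈ -1.1180)
H(E) = 1 - E (H(E) = (3 - 2) - E = 1 - E)
H(d)² = (1 - (-1)*√5/2)² = (1 + √5/2)²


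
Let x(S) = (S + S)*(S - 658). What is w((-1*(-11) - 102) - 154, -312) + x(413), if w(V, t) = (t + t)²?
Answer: 187006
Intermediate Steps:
w(V, t) = 4*t² (w(V, t) = (2*t)² = 4*t²)
x(S) = 2*S*(-658 + S) (x(S) = (2*S)*(-658 + S) = 2*S*(-658 + S))
w((-1*(-11) - 102) - 154, -312) + x(413) = 4*(-312)² + 2*413*(-658 + 413) = 4*97344 + 2*413*(-245) = 389376 - 202370 = 187006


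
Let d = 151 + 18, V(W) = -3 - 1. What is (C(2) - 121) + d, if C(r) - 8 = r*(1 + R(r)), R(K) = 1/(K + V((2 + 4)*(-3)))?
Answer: 57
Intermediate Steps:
V(W) = -4
R(K) = 1/(-4 + K) (R(K) = 1/(K - 4) = 1/(-4 + K))
C(r) = 8 + r*(1 + 1/(-4 + r))
d = 169
(C(2) - 121) + d = ((2 + (-4 + 2)*(8 + 2))/(-4 + 2) - 121) + 169 = ((2 - 2*10)/(-2) - 121) + 169 = (-(2 - 20)/2 - 121) + 169 = (-1/2*(-18) - 121) + 169 = (9 - 121) + 169 = -112 + 169 = 57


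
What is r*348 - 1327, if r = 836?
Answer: 289601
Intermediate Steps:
r*348 - 1327 = 836*348 - 1327 = 290928 - 1327 = 289601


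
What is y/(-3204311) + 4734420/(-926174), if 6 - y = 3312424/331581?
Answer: -132375428122673816/25896035761426743 ≈ -5.1118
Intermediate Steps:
y = -1322938/331581 (y = 6 - 3312424/331581 = -1322938/331581 ≈ -3.9898)
y/(-3204311) + 4734420/(-926174) = -1322938/331581/(-3204311) + 4734420/(-926174) = -1322938/331581*(-1/3204311) + 4734420*(-1/926174) = 1322938/1062488645691 - 124590/24373 = -132375428122673816/25896035761426743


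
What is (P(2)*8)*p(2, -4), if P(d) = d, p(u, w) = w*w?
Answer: 256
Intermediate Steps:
p(u, w) = w²
(P(2)*8)*p(2, -4) = (2*8)*(-4)² = 16*16 = 256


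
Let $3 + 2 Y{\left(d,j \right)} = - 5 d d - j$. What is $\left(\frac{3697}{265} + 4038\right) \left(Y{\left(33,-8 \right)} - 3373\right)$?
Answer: $- \frac{6542462331}{265} \approx -2.4689 \cdot 10^{7}$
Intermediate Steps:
$Y{\left(d,j \right)} = - \frac{3}{2} - \frac{5 d^{2}}{2} - \frac{j}{2}$ ($Y{\left(d,j \right)} = - \frac{3}{2} + \frac{- 5 d d - j}{2} = - \frac{3}{2} + \frac{- 5 d^{2} - j}{2} = - \frac{3}{2} + \frac{- j - 5 d^{2}}{2} = - \frac{3}{2} - \left(\frac{j}{2} + \frac{5 d^{2}}{2}\right) = - \frac{3}{2} - \frac{5 d^{2}}{2} - \frac{j}{2}$)
$\left(\frac{3697}{265} + 4038\right) \left(Y{\left(33,-8 \right)} - 3373\right) = \left(\frac{3697}{265} + 4038\right) \left(\left(- \frac{3}{2} - \frac{5 \cdot 33^{2}}{2} - -4\right) - 3373\right) = \left(3697 \cdot \frac{1}{265} + 4038\right) \left(\left(- \frac{3}{2} - \frac{5445}{2} + 4\right) - 3373\right) = \left(\frac{3697}{265} + 4038\right) \left(\left(- \frac{3}{2} - \frac{5445}{2} + 4\right) - 3373\right) = \frac{1073767 \left(-2720 - 3373\right)}{265} = \frac{1073767}{265} \left(-6093\right) = - \frac{6542462331}{265}$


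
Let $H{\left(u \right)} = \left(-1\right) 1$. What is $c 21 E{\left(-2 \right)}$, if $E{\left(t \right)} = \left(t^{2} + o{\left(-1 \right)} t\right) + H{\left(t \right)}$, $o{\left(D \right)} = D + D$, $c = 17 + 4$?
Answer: $3087$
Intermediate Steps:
$c = 21$
$H{\left(u \right)} = -1$
$o{\left(D \right)} = 2 D$
$E{\left(t \right)} = -1 + t^{2} - 2 t$ ($E{\left(t \right)} = \left(t^{2} + 2 \left(-1\right) t\right) - 1 = \left(t^{2} - 2 t\right) - 1 = -1 + t^{2} - 2 t$)
$c 21 E{\left(-2 \right)} = 21 \cdot 21 \left(-1 + \left(-2\right)^{2} - -4\right) = 441 \left(-1 + 4 + 4\right) = 441 \cdot 7 = 3087$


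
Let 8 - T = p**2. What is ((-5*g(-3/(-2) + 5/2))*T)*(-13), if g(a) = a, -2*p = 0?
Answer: 2080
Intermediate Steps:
p = 0 (p = -1/2*0 = 0)
T = 8 (T = 8 - 1*0**2 = 8 - 1*0 = 8 + 0 = 8)
((-5*g(-3/(-2) + 5/2))*T)*(-13) = (-5*(-3/(-2) + 5/2)*8)*(-13) = (-5*(-3*(-1/2) + 5*(1/2))*8)*(-13) = (-5*(3/2 + 5/2)*8)*(-13) = (-5*4*8)*(-13) = -20*8*(-13) = -160*(-13) = 2080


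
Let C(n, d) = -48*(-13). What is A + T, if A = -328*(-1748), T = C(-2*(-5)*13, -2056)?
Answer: 573968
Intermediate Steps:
C(n, d) = 624
T = 624
A = 573344
A + T = 573344 + 624 = 573968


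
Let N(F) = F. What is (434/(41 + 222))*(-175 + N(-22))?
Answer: -85498/263 ≈ -325.09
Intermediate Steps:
(434/(41 + 222))*(-175 + N(-22)) = (434/(41 + 222))*(-175 - 22) = (434/263)*(-197) = -85498/263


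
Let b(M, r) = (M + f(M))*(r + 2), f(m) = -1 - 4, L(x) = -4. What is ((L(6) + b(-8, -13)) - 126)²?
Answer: 169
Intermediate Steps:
f(m) = -5
b(M, r) = (-5 + M)*(2 + r) (b(M, r) = (M - 5)*(r + 2) = (-5 + M)*(2 + r))
((L(6) + b(-8, -13)) - 126)² = ((-4 + (-10 - 5*(-13) + 2*(-8) - 8*(-13))) - 126)² = ((-4 + (-10 + 65 - 16 + 104)) - 126)² = ((-4 + 143) - 126)² = (139 - 126)² = 13² = 169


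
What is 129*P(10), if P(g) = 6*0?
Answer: 0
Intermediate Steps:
P(g) = 0
129*P(10) = 129*0 = 0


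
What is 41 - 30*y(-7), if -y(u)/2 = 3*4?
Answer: 761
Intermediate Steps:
y(u) = -24 (y(u) = -6*4 = -2*12 = -24)
41 - 30*y(-7) = 41 - 30*(-24) = 41 + 720 = 761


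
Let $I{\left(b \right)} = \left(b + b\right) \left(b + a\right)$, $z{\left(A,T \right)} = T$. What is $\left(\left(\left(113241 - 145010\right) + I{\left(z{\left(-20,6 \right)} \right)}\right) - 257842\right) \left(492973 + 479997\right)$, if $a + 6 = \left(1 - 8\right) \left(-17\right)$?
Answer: $-280393413510$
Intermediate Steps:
$a = 113$ ($a = -6 + \left(1 - 8\right) \left(-17\right) = -6 - -119 = -6 + 119 = 113$)
$I{\left(b \right)} = 2 b \left(113 + b\right)$ ($I{\left(b \right)} = \left(b + b\right) \left(b + 113\right) = 2 b \left(113 + b\right)$)
$\left(\left(\left(113241 - 145010\right) + I{\left(z{\left(-20,6 \right)} \right)}\right) - 257842\right) \left(492973 + 479997\right) = \left(\left(\left(113241 - 145010\right) + 2 \cdot 6 \left(113 + 6\right)\right) - 257842\right) \left(492973 + 479997\right) = \left(\left(-31769 + 2 \cdot 6 \cdot 119\right) - 257842\right) 972970 = \left(\left(-31769 + 1428\right) - 257842\right) 972970 = \left(-30341 - 257842\right) 972970 = \left(-288183\right) 972970 = -280393413510$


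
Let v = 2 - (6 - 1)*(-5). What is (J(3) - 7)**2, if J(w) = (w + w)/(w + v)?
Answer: 1156/25 ≈ 46.240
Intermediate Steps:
v = 27 (v = 2 - 5*(-5) = 2 - 1*(-25) = 2 + 25 = 27)
J(w) = 2*w/(27 + w) (J(w) = (w + w)/(w + 27) = (2*w)/(27 + w) = 2*w/(27 + w))
(J(3) - 7)**2 = (2*3/(27 + 3) - 7)**2 = (2*3/30 - 7)**2 = (2*3*(1/30) - 7)**2 = (1/5 - 7)**2 = (-34/5)**2 = 1156/25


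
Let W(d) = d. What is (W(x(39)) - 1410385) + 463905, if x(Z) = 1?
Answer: -946479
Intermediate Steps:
(W(x(39)) - 1410385) + 463905 = (1 - 1410385) + 463905 = -1410384 + 463905 = -946479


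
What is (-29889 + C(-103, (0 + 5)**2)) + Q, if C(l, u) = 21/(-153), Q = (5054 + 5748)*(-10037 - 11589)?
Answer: -11915330998/51 ≈ -2.3363e+8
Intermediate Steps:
Q = -233604052 (Q = 10802*(-21626) = -233604052)
C(l, u) = -7/51 (C(l, u) = 21*(-1/153) = -7/51)
(-29889 + C(-103, (0 + 5)**2)) + Q = (-29889 - 7/51) - 233604052 = -1524346/51 - 233604052 = -11915330998/51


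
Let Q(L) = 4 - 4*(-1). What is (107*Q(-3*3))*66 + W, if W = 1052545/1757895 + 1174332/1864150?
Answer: 18514028651438089/327697996425 ≈ 56497.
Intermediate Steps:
Q(L) = 8 (Q(L) = 4 + 4 = 8)
W = 402645411289/327697996425 (W = 1052545*(1/1757895) + 1174332*(1/1864150) = 210509/351579 + 587166/932075 = 402645411289/327697996425 ≈ 1.2287)
(107*Q(-3*3))*66 + W = (107*8)*66 + 402645411289/327697996425 = 856*66 + 402645411289/327697996425 = 56496 + 402645411289/327697996425 = 18514028651438089/327697996425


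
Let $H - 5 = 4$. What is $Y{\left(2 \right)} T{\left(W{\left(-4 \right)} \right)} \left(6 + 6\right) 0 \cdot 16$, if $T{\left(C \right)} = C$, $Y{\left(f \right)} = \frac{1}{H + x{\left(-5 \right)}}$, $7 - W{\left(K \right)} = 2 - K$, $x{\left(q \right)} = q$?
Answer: $0$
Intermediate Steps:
$H = 9$ ($H = 5 + 4 = 9$)
$W{\left(K \right)} = 5 + K$ ($W{\left(K \right)} = 7 - \left(2 - K\right) = 7 + \left(-2 + K\right) = 5 + K$)
$Y{\left(f \right)} = \frac{1}{4}$ ($Y{\left(f \right)} = \frac{1}{9 - 5} = \frac{1}{4}$)
$Y{\left(2 \right)} T{\left(W{\left(-4 \right)} \right)} \left(6 + 6\right) 0 \cdot 16 = \frac{5 - 4}{4} \left(6 + 6\right) 0 \cdot 16 = \frac{1}{4} \cdot 1 \cdot 12 \cdot 0 \cdot 16 = \frac{1}{4} \cdot 0 \cdot 16 = 0 \cdot 16 = 0$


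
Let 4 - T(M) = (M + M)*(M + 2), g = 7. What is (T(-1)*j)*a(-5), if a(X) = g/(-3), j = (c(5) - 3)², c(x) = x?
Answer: -56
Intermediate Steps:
j = 4 (j = (5 - 3)² = 2² = 4)
a(X) = -7/3 (a(X) = 7/(-3) = 7*(-⅓) = -7/3)
T(M) = 4 - 2*M*(2 + M) (T(M) = 4 - (M + M)*(M + 2) = 4 - 2*M*(2 + M))
(T(-1)*j)*a(-5) = ((4 - 4*(-1) - 2*(-1)²)*4)*(-7/3) = ((4 + 4 - 2*1)*4)*(-7/3) = ((4 + 4 - 2)*4)*(-7/3) = (6*4)*(-7/3) = 24*(-7/3) = -56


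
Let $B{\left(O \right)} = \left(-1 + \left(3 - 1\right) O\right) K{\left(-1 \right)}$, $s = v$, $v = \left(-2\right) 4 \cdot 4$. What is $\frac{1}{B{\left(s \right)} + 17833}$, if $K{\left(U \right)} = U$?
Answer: $\frac{1}{17898} \approx 5.5872 \cdot 10^{-5}$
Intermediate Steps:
$v = -32$ ($v = \left(-8\right) 4 = -32$)
$s = -32$
$B{\left(O \right)} = 1 - 2 O$ ($B{\left(O \right)} = \left(-1 + \left(3 - 1\right) O\right) \left(-1\right) = \left(-1 + 2 O\right) \left(-1\right) = 1 - 2 O$)
$\frac{1}{B{\left(s \right)} + 17833} = \frac{1}{\left(1 - -64\right) + 17833} = \frac{1}{\left(1 + 64\right) + 17833} = \frac{1}{65 + 17833} = \frac{1}{17898}$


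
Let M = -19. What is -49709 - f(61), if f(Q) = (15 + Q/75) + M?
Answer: -3727936/75 ≈ -49706.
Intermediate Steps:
f(Q) = -4 + Q/75 (f(Q) = (15 + Q/75) - 19 = -4 + Q/75)
-49709 - f(61) = -49709 - (-4 + (1/75)*61) = -49709 - (-4 + 61/75) = -49709 - 1*(-239/75) = -49709 + 239/75 = -3727936/75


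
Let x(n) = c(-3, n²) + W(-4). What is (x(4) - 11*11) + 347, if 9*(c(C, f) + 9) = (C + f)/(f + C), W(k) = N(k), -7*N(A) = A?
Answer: 13714/63 ≈ 217.68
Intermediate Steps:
N(A) = -A/7
W(k) = -k/7
c(C, f) = -80/9 (c(C, f) = -9 + ((C + f)/(f + C))/9 = -9 + ((C + f)/(C + f))/9 = -9 + (⅑)*1 = -9 + ⅑ = -80/9)
x(n) = -524/63 (x(n) = -80/9 - ⅐*(-4) = -80/9 + 4/7 = -524/63)
(x(4) - 11*11) + 347 = (-524/63 - 11*11) + 347 = (-524/63 - 121) + 347 = -8147/63 + 347 = 13714/63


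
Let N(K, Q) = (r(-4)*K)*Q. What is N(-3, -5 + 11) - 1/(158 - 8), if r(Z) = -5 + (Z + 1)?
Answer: 21599/150 ≈ 143.99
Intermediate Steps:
r(Z) = -4 + Z (r(Z) = -5 + (1 + Z) = -4 + Z)
N(K, Q) = -8*K*Q (N(K, Q) = ((-4 - 4)*K)*Q = (-8*K)*Q = -8*K*Q)
N(-3, -5 + 11) - 1/(158 - 8) = -8*(-3)*(-5 + 11) - 1/(158 - 8) = -8*(-3)*6 - 1/150 = 144 - 1*1/150 = 144 - 1/150 = 21599/150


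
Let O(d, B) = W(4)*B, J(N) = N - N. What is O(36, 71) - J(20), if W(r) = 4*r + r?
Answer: 1420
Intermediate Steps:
W(r) = 5*r
J(N) = 0
O(d, B) = 20*B (O(d, B) = (5*4)*B = 20*B)
O(36, 71) - J(20) = 20*71 - 1*0 = 1420 + 0 = 1420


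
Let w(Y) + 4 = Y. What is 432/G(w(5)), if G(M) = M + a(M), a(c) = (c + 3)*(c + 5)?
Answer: 432/25 ≈ 17.280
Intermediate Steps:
a(c) = (3 + c)*(5 + c)
w(Y) = -4 + Y
G(M) = 15 + M**2 + 9*M (G(M) = M + (15 + M**2 + 8*M) = 15 + M**2 + 9*M)
432/G(w(5)) = 432/(15 + (-4 + 5)**2 + 9*(-4 + 5)) = 432/(15 + 1**2 + 9*1) = 432/(15 + 1 + 9) = 432/25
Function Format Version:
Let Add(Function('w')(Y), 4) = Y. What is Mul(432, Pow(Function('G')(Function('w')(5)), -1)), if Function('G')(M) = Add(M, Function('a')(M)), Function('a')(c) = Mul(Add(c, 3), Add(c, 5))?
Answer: Rational(432, 25) ≈ 17.280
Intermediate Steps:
Function('a')(c) = Mul(Add(3, c), Add(5, c))
Function('w')(Y) = Add(-4, Y)
Function('G')(M) = Add(15, Pow(M, 2), Mul(9, M)) (Function('G')(M) = Add(M, Add(15, Pow(M, 2), Mul(8, M))) = Add(15, Pow(M, 2), Mul(9, M)))
Mul(432, Pow(Function('G')(Function('w')(5)), -1)) = Mul(432, Pow(Add(15, Pow(Add(-4, 5), 2), Mul(9, Add(-4, 5))), -1)) = Mul(432, Pow(Add(15, Pow(1, 2), Mul(9, 1)), -1)) = Mul(432, Pow(Add(15, 1, 9), -1)) = Mul(432, Pow(25, -1)) = Mul(432, Rational(1, 25)) = Rational(432, 25)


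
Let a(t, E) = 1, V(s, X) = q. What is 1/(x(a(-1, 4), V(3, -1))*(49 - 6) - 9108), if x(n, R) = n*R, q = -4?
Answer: -1/9280 ≈ -0.00010776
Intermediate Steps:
V(s, X) = -4
x(n, R) = R*n
1/(x(a(-1, 4), V(3, -1))*(49 - 6) - 9108) = 1/((-4*1)*(49 - 6) - 9108) = 1/(-4*43 - 9108) = 1/(-172 - 9108) = 1/(-9280) = -1/9280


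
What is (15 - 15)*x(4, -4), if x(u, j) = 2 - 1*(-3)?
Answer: 0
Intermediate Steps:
x(u, j) = 5 (x(u, j) = 2 + 3 = 5)
(15 - 15)*x(4, -4) = (15 - 15)*5 = 0*5 = 0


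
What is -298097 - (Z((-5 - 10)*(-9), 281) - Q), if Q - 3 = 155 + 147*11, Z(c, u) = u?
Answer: -296603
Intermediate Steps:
Q = 1775 (Q = 3 + (155 + 147*11) = 3 + (155 + 1617) = 3 + 1772 = 1775)
-298097 - (Z((-5 - 10)*(-9), 281) - Q) = -298097 - (281 - 1*1775) = -298097 - (281 - 1775) = -298097 - 1*(-1494) = -298097 + 1494 = -296603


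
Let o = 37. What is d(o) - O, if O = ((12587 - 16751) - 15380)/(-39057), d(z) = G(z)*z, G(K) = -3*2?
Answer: -8690198/39057 ≈ -222.50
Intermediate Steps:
G(K) = -6
d(z) = -6*z
O = 19544/39057 (O = (-4164 - 15380)*(-1/39057) = -19544*(-1/39057) = 19544/39057 ≈ 0.50040)
d(o) - O = -6*37 - 1*19544/39057 = -222 - 19544/39057 = -8690198/39057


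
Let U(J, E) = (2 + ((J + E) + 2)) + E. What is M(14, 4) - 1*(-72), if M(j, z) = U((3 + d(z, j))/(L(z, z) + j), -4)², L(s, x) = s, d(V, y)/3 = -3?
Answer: 817/9 ≈ 90.778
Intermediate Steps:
d(V, y) = -9 (d(V, y) = 3*(-3) = -9)
U(J, E) = 4 + J + 2*E (U(J, E) = (2 + ((E + J) + 2)) + E = (2 + (2 + E + J)) + E = (4 + E + J) + E = 4 + J + 2*E)
M(j, z) = (-4 - 6/(j + z))² (M(j, z) = (4 + (3 - 9)/(z + j) + 2*(-4))² = (4 - 6/(j + z) - 8)² = (-4 - 6/(j + z))²)
M(14, 4) - 1*(-72) = (4 + 6/(14 + 4))² - 1*(-72) = (4 + 6/18)² + 72 = (4 + 6*(1/18))² + 72 = (4 + ⅓)² + 72 = (13/3)² + 72 = 169/9 + 72 = 817/9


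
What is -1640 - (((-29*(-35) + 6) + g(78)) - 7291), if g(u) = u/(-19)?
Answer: 88048/19 ≈ 4634.1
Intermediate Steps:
g(u) = -u/19 (g(u) = u*(-1/19) = -u/19)
-1640 - (((-29*(-35) + 6) + g(78)) - 7291) = -1640 - (((-29*(-35) + 6) - 1/19*78) - 7291) = -1640 - (((1015 + 6) - 78/19) - 7291) = -1640 - ((1021 - 78/19) - 7291) = -1640 - (19321/19 - 7291) = -1640 - 1*(-119208/19) = -1640 + 119208/19 = 88048/19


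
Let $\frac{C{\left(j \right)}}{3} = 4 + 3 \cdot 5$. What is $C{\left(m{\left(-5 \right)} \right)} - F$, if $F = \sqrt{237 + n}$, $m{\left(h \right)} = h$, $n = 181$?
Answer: $57 - \sqrt{418} \approx 36.555$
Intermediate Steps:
$F = \sqrt{418}$ ($F = \sqrt{237 + 181} = \sqrt{418} \approx 20.445$)
$C{\left(j \right)} = 57$ ($C{\left(j \right)} = 3 \left(4 + 3 \cdot 5\right) = 3 \left(4 + 15\right) = 3 \cdot 19 = 57$)
$C{\left(m{\left(-5 \right)} \right)} - F = 57 - \sqrt{418}$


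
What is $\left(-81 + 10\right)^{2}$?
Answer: $5041$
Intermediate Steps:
$\left(-81 + 10\right)^{2} = \left(-71\right)^{2} = 5041$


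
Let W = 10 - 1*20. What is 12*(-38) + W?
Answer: -466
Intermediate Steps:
W = -10 (W = 10 - 20 = -10)
12*(-38) + W = 12*(-38) - 10 = -456 - 10 = -466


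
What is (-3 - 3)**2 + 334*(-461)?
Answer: -153938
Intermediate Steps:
(-3 - 3)**2 + 334*(-461) = (-6)**2 - 153974 = 36 - 153974 = -153938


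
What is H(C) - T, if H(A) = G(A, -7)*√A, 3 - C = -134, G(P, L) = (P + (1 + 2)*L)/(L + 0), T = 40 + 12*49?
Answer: -628 - 116*√137/7 ≈ -821.96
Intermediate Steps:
T = 628 (T = 40 + 588 = 628)
G(P, L) = (P + 3*L)/L
C = 137 (C = 3 - 1*(-134) = 3 + 134 = 137)
H(A) = √A*(3 - A/7) (H(A) = (3 + A/(-7))*√A = (3 + A*(-⅐))*√A = (3 - A/7)*√A = √A*(3 - A/7))
H(C) - T = √137*(21 - 1*137)/7 - 1*628 = √137*(21 - 137)/7 - 628 = (⅐)*√137*(-116) - 628 = -116*√137/7 - 628 = -628 - 116*√137/7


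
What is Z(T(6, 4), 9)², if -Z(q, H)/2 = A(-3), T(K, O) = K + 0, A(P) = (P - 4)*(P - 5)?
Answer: 12544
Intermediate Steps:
A(P) = (-5 + P)*(-4 + P) (A(P) = (-4 + P)*(-5 + P) = (-5 + P)*(-4 + P))
T(K, O) = K
Z(q, H) = -112 (Z(q, H) = -2*(20 + (-3)² - 9*(-3)) = -2*(20 + 9 + 27) = -2*56 = -112)
Z(T(6, 4), 9)² = (-112)² = 12544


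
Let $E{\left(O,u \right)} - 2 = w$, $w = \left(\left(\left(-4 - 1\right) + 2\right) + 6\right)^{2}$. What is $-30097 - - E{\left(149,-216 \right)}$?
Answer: $-30086$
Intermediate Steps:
$w = 9$ ($w = \left(\left(-5 + 2\right) + 6\right)^{2} = \left(-3 + 6\right)^{2} = 3^{2} = 9$)
$E{\left(O,u \right)} = 11$ ($E{\left(O,u \right)} = 2 + 9 = 11$)
$-30097 - - E{\left(149,-216 \right)} = -30097 - \left(-1\right) 11 = -30097 - -11 = -30097 + 11 = -30086$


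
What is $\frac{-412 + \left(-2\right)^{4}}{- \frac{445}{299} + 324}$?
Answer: $- \frac{118404}{96431} \approx -1.2279$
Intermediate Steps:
$\frac{-412 + \left(-2\right)^{4}}{- \frac{445}{299} + 324} = \frac{-412 + 16}{\left(-445\right) \frac{1}{299} + 324} = - \frac{396}{- \frac{445}{299} + 324} = - \frac{396}{\frac{96431}{299}} = \left(-396\right) \frac{299}{96431} = - \frac{118404}{96431}$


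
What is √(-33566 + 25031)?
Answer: I*√8535 ≈ 92.385*I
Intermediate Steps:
√(-33566 + 25031) = √(-8535) = I*√8535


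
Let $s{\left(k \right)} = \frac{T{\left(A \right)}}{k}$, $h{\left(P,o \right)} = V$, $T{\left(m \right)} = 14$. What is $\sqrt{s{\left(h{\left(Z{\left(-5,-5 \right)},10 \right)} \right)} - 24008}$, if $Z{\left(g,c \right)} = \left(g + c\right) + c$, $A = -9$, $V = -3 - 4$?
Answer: $49 i \sqrt{10} \approx 154.95 i$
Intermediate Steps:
$V = -7$
$Z{\left(g,c \right)} = g + 2 c$ ($Z{\left(g,c \right)} = \left(c + g\right) + c = g + 2 c$)
$h{\left(P,o \right)} = -7$
$s{\left(k \right)} = \frac{14}{k}$
$\sqrt{s{\left(h{\left(Z{\left(-5,-5 \right)},10 \right)} \right)} - 24008} = \sqrt{\frac{14}{-7} - 24008} = \sqrt{14 \left(- \frac{1}{7}\right) - 24008} = \sqrt{-2 - 24008} = \sqrt{-24010} = 49 i \sqrt{10}$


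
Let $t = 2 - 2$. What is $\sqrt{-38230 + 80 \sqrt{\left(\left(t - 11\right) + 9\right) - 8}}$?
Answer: $\sqrt{-38230 + 80 i \sqrt{10}} \approx 0.6469 + 195.53 i$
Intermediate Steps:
$t = 0$
$\sqrt{-38230 + 80 \sqrt{\left(\left(t - 11\right) + 9\right) - 8}} = \sqrt{-38230 + 80 \sqrt{\left(\left(0 - 11\right) + 9\right) - 8}} = \sqrt{-38230 + 80 \sqrt{\left(-11 + 9\right) - 8}} = \sqrt{-38230 + 80 \sqrt{-2 - 8}} = \sqrt{-38230 + 80 \sqrt{-10}} = \sqrt{-38230 + 80 i \sqrt{10}}$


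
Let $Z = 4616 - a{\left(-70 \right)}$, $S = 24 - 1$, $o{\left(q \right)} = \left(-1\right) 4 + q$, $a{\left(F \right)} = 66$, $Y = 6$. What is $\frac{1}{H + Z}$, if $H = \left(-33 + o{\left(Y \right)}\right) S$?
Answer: $\frac{1}{3837} \approx 0.00026062$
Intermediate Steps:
$o{\left(q \right)} = -4 + q$
$S = 23$
$Z = 4550$ ($Z = 4616 - 66 = 4550$)
$H = -713$ ($H = \left(-33 + \left(-4 + 6\right)\right) 23 = \left(-33 + 2\right) 23 = \left(-31\right) 23 = -713$)
$\frac{1}{H + Z} = \frac{1}{-713 + 4550} = \frac{1}{3837}$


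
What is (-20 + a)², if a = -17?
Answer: 1369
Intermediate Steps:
(-20 + a)² = (-20 - 17)² = (-37)² = 1369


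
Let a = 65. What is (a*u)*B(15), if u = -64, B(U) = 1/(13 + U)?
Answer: -1040/7 ≈ -148.57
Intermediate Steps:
(a*u)*B(15) = (65*(-64))/(13 + 15) = -4160/28 = -4160*1/28 = -1040/7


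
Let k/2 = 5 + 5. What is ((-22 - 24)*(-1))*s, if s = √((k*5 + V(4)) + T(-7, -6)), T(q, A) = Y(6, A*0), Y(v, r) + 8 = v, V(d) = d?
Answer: 46*√102 ≈ 464.58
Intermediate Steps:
k = 20 (k = 2*(5 + 5) = 2*10 = 20)
Y(v, r) = -8 + v
T(q, A) = -2 (T(q, A) = -8 + 6 = -2)
s = √102 (s = √((20*5 + 4) - 2) = √((100 + 4) - 2) = √(104 - 2) = √102 ≈ 10.100)
((-22 - 24)*(-1))*s = ((-22 - 24)*(-1))*√102 = (-46*(-1))*√102 = 46*√102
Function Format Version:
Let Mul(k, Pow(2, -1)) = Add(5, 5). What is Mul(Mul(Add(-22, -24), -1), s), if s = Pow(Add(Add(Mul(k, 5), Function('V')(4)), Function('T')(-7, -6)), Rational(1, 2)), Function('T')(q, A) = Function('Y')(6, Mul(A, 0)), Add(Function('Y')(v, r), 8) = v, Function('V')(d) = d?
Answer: Mul(46, Pow(102, Rational(1, 2))) ≈ 464.58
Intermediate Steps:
k = 20 (k = Mul(2, Add(5, 5)) = Mul(2, 10) = 20)
Function('Y')(v, r) = Add(-8, v)
Function('T')(q, A) = -2 (Function('T')(q, A) = Add(-8, 6) = -2)
s = Pow(102, Rational(1, 2)) (s = Pow(Add(Add(Mul(20, 5), 4), -2), Rational(1, 2)) = Pow(Add(Add(100, 4), -2), Rational(1, 2)) = Pow(Add(104, -2), Rational(1, 2)) = Pow(102, Rational(1, 2)) ≈ 10.100)
Mul(Mul(Add(-22, -24), -1), s) = Mul(Mul(Add(-22, -24), -1), Pow(102, Rational(1, 2))) = Mul(Mul(-46, -1), Pow(102, Rational(1, 2))) = Mul(46, Pow(102, Rational(1, 2)))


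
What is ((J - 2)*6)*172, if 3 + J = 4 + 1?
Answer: 0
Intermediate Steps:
J = 2 (J = -3 + (4 + 1) = -3 + 5 = 2)
((J - 2)*6)*172 = ((2 - 2)*6)*172 = (0*6)*172 = 0*172 = 0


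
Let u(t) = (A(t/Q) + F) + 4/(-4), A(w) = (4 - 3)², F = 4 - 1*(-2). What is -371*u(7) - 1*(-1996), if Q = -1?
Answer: -230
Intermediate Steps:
F = 6 (F = 4 + 2 = 6)
A(w) = 1 (A(w) = 1² = 1)
u(t) = 6 (u(t) = (1 + 6) + 4/(-4) = 7 + 4*(-¼) = 7 - 1 = 6)
-371*u(7) - 1*(-1996) = -371*6 - 1*(-1996) = -2226 + 1996 = -230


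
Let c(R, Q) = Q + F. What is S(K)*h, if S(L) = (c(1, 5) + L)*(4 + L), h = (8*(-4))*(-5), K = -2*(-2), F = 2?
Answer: 14080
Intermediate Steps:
c(R, Q) = 2 + Q (c(R, Q) = Q + 2 = 2 + Q)
K = 4
h = 160 (h = -32*(-5) = 160)
S(L) = (4 + L)*(7 + L) (S(L) = ((2 + 5) + L)*(4 + L) = (7 + L)*(4 + L) = (4 + L)*(7 + L))
S(K)*h = (28 + 4**2 + 11*4)*160 = (28 + 16 + 44)*160 = 88*160 = 14080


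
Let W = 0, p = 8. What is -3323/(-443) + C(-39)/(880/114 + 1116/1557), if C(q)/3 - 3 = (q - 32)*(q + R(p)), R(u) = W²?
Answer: 1307294264/1316153 ≈ 993.27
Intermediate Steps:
R(u) = 0 (R(u) = 0² = 0)
C(q) = 9 + 3*q*(-32 + q) (C(q) = 9 + 3*((q - 32)*(q + 0)) = 9 + 3*((-32 + q)*q) = 9 + 3*(q*(-32 + q)) = 9 + 3*q*(-32 + q))
-3323/(-443) + C(-39)/(880/114 + 1116/1557) = -3323/(-443) + (9 - 96*(-39) + 3*(-39)²)/(880/114 + 1116/1557) = -3323*(-1/443) + (9 + 3744 + 3*1521)/(880*(1/114) + 1116*(1/1557)) = 3323/443 + (9 + 3744 + 4563)/(440/57 + 124/173) = 3323/443 + 8316/(83188/9861) = 3323/443 + 8316*(9861/83188) = 3323/443 + 2928717/2971 = 1307294264/1316153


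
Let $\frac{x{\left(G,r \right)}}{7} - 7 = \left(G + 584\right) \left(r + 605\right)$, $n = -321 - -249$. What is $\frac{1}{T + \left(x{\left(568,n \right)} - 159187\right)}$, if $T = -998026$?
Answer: $\frac{1}{3140948} \approx 3.1837 \cdot 10^{-7}$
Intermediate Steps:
$n = -72$ ($n = -321 + 249 = -72$)
$x{\left(G,r \right)} = 49 + 7 \left(584 + G\right) \left(605 + r\right)$ ($x{\left(G,r \right)} = 49 + 7 \left(G + 584\right) \left(r + 605\right) = 49 + 7 \left(584 + G\right) \left(605 + r\right)$)
$\frac{1}{T + \left(x{\left(568,n \right)} - 159187\right)} = \frac{1}{-998026 + \left(\left(2473289 + 4088 \left(-72\right) + 4235 \cdot 568 + 7 \cdot 568 \left(-72\right)\right) - 159187\right)} = \frac{1}{-998026 + \left(\left(2473289 - 294336 + 2405480 - 286272\right) - 159187\right)} = \frac{1}{-998026 + \left(4298161 - 159187\right)} = \frac{1}{-998026 + 4138974} = \frac{1}{3140948}$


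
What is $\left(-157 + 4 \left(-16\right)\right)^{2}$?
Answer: $48841$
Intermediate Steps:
$\left(-157 + 4 \left(-16\right)\right)^{2} = \left(-157 - 64\right)^{2} = \left(-221\right)^{2} = 48841$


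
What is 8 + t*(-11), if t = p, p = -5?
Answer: 63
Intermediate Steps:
t = -5
8 + t*(-11) = 8 - 5*(-11) = 8 + 55 = 63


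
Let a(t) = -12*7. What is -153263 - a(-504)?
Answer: -153179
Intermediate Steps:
a(t) = -84
-153263 - a(-504) = -153263 - 1*(-84) = -153263 + 84 = -153179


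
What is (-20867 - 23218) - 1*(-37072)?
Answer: -7013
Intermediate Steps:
(-20867 - 23218) - 1*(-37072) = -44085 + 37072 = -7013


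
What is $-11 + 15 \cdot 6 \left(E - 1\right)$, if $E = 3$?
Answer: $169$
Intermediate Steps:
$-11 + 15 \cdot 6 \left(E - 1\right) = -11 + 15 \cdot 6 \left(3 - 1\right) = -11 + 15 \cdot 6 \cdot 2 = -11 + 15 \cdot 12 = -11 + 180 = 169$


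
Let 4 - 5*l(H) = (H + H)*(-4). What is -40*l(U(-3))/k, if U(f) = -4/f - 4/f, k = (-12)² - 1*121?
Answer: -608/69 ≈ -8.8116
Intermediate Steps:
k = 23 (k = 144 - 121 = 23)
U(f) = -8/f
l(H) = ⅘ + 8*H/5 (l(H) = ⅘ - (H + H)*(-4)/5 = ⅘ - 2*H*(-4)/5 = ⅘ - (-8)*H/5 = ⅘ + 8*H/5)
-40*l(U(-3))/k = -40*(⅘ + 8*(-8/(-3))/5)/23 = -40*(⅘ + 8*(-8*(-⅓))/5)/23 = -40*(⅘ + (8/5)*(8/3))/23 = -40*(⅘ + 64/15)/23 = -608/(3*23) = -40*76/345 = -608/69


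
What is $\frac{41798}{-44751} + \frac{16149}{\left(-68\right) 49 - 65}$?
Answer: $- \frac{864671705}{152019147} \approx -5.6879$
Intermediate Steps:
$\frac{41798}{-44751} + \frac{16149}{\left(-68\right) 49 - 65} = 41798 \left(- \frac{1}{44751}\right) + \frac{16149}{-3332 - 65} = - \frac{41798}{44751} + \frac{16149}{-3397} = - \frac{41798}{44751} + 16149 \left(- \frac{1}{3397}\right) = - \frac{41798}{44751} - \frac{16149}{3397} = - \frac{864671705}{152019147}$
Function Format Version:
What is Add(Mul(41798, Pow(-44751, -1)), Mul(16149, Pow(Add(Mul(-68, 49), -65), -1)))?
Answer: Rational(-864671705, 152019147) ≈ -5.6879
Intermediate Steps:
Add(Mul(41798, Pow(-44751, -1)), Mul(16149, Pow(Add(Mul(-68, 49), -65), -1))) = Add(Mul(41798, Rational(-1, 44751)), Mul(16149, Pow(Add(-3332, -65), -1))) = Add(Rational(-41798, 44751), Mul(16149, Pow(-3397, -1))) = Add(Rational(-41798, 44751), Mul(16149, Rational(-1, 3397))) = Add(Rational(-41798, 44751), Rational(-16149, 3397)) = Rational(-864671705, 152019147)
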